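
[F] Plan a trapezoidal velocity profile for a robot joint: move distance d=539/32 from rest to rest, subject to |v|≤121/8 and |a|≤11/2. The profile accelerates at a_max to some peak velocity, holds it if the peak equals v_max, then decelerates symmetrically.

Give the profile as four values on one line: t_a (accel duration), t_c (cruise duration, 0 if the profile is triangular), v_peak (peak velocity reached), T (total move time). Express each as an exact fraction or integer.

t_a=7/4 t_c=0 v_peak=77/8 T=7/2

(v_max)²/a_max = (121/8)²/(11/2) = 1331/32
539/32 < 1331/32 ⇒ no cruise
v_peak = √(539/32·11/2) = √(5929/64) = 77/8
t_a = (77/8)/(11/2) = 7/4; t_c = 0
T = 2·7/4 = 7/2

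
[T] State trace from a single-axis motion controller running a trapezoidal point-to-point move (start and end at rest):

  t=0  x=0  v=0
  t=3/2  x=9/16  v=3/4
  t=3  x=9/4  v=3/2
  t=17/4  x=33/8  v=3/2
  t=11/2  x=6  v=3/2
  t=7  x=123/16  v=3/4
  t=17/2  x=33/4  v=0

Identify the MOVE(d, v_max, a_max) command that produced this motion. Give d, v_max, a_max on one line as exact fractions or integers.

d=33/4 v_max=3/2 a_max=1/2

final state: t=17/2, x=33/4, v=0 → d = 33/4
a_max = (3/4−0)/(3/2−0) = 1/2
max v = 3/2 over t∈[3,11/2] → v_max = 3/2
check: 3/2·(3+5/2) = 33/4 ✓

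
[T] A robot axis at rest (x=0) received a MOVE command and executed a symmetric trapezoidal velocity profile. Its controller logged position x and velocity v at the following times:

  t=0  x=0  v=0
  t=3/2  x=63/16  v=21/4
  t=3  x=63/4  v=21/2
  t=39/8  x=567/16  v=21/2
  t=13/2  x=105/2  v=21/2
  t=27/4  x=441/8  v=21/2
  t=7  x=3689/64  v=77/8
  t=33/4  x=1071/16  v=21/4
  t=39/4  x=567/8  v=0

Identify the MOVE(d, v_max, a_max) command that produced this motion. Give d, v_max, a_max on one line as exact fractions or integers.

d=567/8 v_max=21/2 a_max=7/2

final state: t=39/4, x=567/8, v=0 → d = 567/8
a_max = (21/4−0)/(3/2−0) = 7/2
max v = 21/2 over t∈[3,27/4] → v_max = 21/2
check: 21/2·(3+15/4) = 567/8 ✓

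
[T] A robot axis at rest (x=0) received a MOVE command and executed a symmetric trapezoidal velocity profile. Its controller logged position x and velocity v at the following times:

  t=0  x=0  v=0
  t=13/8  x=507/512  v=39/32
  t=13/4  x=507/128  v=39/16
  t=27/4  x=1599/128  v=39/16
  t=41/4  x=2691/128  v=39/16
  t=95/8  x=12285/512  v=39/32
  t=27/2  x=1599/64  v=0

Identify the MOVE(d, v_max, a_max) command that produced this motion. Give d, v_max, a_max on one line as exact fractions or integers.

d=1599/64 v_max=39/16 a_max=3/4

final state: t=27/2, x=1599/64, v=0 → d = 1599/64
a_max = (39/32−0)/(13/8−0) = 3/4
max v = 39/16 over t∈[13/4,41/4] → v_max = 39/16
check: 39/16·(13/4+7) = 1599/64 ✓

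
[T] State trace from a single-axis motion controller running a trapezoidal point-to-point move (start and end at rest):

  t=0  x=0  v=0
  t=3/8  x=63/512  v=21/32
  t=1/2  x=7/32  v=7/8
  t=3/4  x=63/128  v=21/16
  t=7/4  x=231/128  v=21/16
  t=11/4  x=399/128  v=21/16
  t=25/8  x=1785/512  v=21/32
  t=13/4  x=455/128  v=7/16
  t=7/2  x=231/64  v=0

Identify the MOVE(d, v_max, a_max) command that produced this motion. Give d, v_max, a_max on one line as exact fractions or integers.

d=231/64 v_max=21/16 a_max=7/4

final state: t=7/2, x=231/64, v=0 → d = 231/64
a_max = (21/32−0)/(3/8−0) = 7/4
max v = 21/16 over t∈[3/4,11/4] → v_max = 21/16
check: 21/16·(3/4+2) = 231/64 ✓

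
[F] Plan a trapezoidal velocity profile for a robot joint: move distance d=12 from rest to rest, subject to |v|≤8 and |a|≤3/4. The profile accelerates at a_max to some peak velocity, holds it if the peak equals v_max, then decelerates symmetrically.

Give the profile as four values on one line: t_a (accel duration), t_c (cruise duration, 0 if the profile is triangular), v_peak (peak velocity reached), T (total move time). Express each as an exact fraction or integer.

t_a=4 t_c=0 v_peak=3 T=8

(v_max)²/a_max = 8²/(3/4) = 256/3
12 < 256/3 → triangular
v_peak = √(12·3/4) = √9 = 3
t_a = 3/(3/4) = 4; t_c = 0
T = 2·4 = 8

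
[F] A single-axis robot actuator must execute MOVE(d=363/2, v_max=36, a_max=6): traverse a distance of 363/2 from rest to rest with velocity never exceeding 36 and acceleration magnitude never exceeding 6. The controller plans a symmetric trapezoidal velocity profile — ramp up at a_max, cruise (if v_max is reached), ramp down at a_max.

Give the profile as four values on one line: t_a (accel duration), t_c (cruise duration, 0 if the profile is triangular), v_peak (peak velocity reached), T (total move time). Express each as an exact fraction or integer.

v_max²/a_max = 36²/6 = 216
363/2 < 216 ⇒ no cruise
v_peak = √(363/2·6) = √1089 = 33
t_a = 33/6 = 11/2; t_c = 0
T = 2·11/2 = 11

t_a=11/2 t_c=0 v_peak=33 T=11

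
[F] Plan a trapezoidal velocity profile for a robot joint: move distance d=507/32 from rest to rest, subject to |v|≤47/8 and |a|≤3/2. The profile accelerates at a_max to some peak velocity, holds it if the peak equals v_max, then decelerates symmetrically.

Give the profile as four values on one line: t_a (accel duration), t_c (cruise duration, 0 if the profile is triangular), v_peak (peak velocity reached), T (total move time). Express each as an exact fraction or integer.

(v_max)²/a_max = (47/8)²/(3/2) = 2209/96
507/32 < 2209/96 so t_c = 0
v_peak = √(507/32·3/2) = √(1521/64) = 39/8
t_a = (39/8)/(3/2) = 13/4; t_c = 0
T = 2·13/4 = 13/2

t_a=13/4 t_c=0 v_peak=39/8 T=13/2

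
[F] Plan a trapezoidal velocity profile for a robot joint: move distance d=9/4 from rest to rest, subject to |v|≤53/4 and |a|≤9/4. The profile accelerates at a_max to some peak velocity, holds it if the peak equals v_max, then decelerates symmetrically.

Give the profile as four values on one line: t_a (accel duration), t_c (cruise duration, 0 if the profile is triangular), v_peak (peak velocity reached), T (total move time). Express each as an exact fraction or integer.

(v_max)²/a_max = (53/4)²/(9/4) = 2809/36
9/4 < 2809/36 so t_c = 0
v_peak = √(9/4·9/4) = √(81/16) = 9/4
t_a = (9/4)/(9/4) = 1; t_c = 0
T = 2·1 = 2

t_a=1 t_c=0 v_peak=9/4 T=2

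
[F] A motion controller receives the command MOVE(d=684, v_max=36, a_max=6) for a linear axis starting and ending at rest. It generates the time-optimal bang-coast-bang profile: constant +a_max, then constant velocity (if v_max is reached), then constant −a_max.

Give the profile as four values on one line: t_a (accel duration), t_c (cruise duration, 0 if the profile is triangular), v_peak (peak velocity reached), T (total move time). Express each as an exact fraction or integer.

(v_max)²/a_max = 36²/6 = 216
684 ≥ 216 so v_max reached
t_a = 36/6 = 6; v_peak = 36
d_cruise = 684 − 216 = 468; t_c = 468/36 = 13
T = 2·6 + 13 = 25

t_a=6 t_c=13 v_peak=36 T=25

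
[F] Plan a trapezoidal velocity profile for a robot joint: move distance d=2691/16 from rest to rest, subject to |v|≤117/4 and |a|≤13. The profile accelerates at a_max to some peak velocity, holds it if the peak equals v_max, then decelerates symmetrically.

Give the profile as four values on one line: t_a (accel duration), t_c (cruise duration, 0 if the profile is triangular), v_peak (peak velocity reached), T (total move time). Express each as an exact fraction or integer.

(v_max)²/a_max = (117/4)²/13 = 1053/16
2691/16 ≥ 1053/16 so v_max reached
t_a = (117/4)/13 = 9/4; v_peak = 117/4
d_cruise = 2691/16 − 1053/16 = 819/8; t_c = (819/8)/(117/4) = 7/2
T = 2·9/4 + 7/2 = 8

t_a=9/4 t_c=7/2 v_peak=117/4 T=8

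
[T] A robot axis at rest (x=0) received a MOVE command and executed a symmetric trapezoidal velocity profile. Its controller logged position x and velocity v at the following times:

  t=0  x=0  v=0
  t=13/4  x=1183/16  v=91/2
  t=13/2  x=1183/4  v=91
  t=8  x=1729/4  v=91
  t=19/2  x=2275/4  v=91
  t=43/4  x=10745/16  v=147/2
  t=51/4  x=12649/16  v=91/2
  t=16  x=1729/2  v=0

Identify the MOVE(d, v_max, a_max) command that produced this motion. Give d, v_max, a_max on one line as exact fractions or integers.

final state: t=16, x=1729/2, v=0 → d = 1729/2
a_max = (91/2−0)/(13/4−0) = 14
max v = 91 over t∈[13/2,19/2] → v_max = 91
check: 91·(13/2+3) = 1729/2 ✓

d=1729/2 v_max=91 a_max=14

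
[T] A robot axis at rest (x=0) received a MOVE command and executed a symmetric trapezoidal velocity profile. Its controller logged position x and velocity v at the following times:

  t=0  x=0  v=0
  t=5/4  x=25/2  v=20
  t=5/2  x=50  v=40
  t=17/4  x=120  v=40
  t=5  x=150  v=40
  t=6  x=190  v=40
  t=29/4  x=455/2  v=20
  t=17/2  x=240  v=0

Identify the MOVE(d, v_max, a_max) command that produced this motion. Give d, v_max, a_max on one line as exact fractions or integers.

final state: t=17/2, x=240, v=0 → d = 240
a_max = (20−0)/(5/4−0) = 16
max v = 40 over t∈[5/2,6] → v_max = 40
check: 40·(5/2+7/2) = 240 ✓

d=240 v_max=40 a_max=16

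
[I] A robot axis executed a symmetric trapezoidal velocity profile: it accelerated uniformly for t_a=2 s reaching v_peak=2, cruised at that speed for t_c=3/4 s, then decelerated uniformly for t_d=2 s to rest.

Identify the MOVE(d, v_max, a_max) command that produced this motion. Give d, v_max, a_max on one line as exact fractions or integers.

a_max = 2/2 = 1
d_a = ½·2·2 = 2; d_c = 2·3/4 = 3/2
d = 2·2 + 3/2 = 11/2
t_c = 3/4 > 0 so v_max = 2

d=11/2 v_max=2 a_max=1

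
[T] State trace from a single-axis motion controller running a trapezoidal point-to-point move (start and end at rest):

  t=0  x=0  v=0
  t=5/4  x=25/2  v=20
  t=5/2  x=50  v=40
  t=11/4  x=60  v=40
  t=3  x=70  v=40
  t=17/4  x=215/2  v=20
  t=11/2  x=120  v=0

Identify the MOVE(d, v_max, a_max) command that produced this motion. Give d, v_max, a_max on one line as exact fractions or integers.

d=120 v_max=40 a_max=16

final state: t=11/2, x=120, v=0 → d = 120
a_max = (20−0)/(5/4−0) = 16
max v = 40 over t∈[5/2,3] → v_max = 40
check: 40·(5/2+1/2) = 120 ✓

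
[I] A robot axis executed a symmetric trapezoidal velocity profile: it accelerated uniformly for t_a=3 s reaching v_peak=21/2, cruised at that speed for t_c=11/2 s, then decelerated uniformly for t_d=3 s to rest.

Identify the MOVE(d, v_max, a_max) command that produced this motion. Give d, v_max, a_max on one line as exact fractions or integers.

d=357/4 v_max=21/2 a_max=7/2

a_max = (21/2)/3 = 7/2
d_a = ½·21/2·3 = 63/4; d_c = 21/2·11/2 = 231/4
d = 2·63/4 + 231/4 = 357/4
t_c = 11/2 > 0 so v_max = 21/2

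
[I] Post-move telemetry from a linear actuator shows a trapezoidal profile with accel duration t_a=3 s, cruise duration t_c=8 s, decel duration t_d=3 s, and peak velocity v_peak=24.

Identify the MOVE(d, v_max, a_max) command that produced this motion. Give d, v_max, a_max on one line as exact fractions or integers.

a_max = 24/3 = 8
d_a = ½·24·3 = 36; d_c = 24·8 = 192
d = 2·36 + 192 = 264
t_c = 8 > 0 so v_max = 24

d=264 v_max=24 a_max=8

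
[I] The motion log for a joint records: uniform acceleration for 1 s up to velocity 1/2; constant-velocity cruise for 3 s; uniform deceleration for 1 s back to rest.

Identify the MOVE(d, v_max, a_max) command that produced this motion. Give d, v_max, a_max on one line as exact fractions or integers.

a_max = (1/2)/1 = 1/2
d_a = ½·1/2·1 = 1/4; d_c = 1/2·3 = 3/2
d = 2·1/4 + 3/2 = 2
t_c = 3 > 0 → v_max = v_peak = 1/2

d=2 v_max=1/2 a_max=1/2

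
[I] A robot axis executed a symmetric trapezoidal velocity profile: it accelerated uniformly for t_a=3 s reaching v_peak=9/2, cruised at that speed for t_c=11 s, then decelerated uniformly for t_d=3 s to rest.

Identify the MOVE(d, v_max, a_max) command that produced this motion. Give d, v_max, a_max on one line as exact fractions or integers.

a_max = (9/2)/3 = 3/2
d_a = ½·9/2·3 = 27/4; d_c = 9/2·11 = 99/2
d = 2·27/4 + 99/2 = 63
t_c = 11 > 0 so v_max = 9/2

d=63 v_max=9/2 a_max=3/2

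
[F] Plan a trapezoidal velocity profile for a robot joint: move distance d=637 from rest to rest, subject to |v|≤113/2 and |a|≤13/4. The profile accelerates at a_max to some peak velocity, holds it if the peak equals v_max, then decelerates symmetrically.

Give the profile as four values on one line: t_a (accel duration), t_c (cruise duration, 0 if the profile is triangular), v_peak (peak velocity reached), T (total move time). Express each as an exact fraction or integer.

t_a=14 t_c=0 v_peak=91/2 T=28

(v_max)²/a_max = (113/2)²/(13/4) = 12769/13
637 < 12769/13 → triangular
v_peak = √(637·13/4) = √(8281/4) = 91/2
t_a = (91/2)/(13/4) = 14; t_c = 0
T = 2·14 = 28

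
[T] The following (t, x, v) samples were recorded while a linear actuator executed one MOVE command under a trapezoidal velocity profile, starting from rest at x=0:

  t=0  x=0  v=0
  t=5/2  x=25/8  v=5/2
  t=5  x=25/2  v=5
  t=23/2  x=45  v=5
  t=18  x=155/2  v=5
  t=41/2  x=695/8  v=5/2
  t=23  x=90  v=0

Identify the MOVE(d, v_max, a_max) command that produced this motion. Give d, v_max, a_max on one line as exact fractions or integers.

d=90 v_max=5 a_max=1

final state: t=23, x=90, v=0 → d = 90
a_max = (5/2−0)/(5/2−0) = 1
max v = 5 over t∈[5,18] → v_max = 5
check: 5·(5+13) = 90 ✓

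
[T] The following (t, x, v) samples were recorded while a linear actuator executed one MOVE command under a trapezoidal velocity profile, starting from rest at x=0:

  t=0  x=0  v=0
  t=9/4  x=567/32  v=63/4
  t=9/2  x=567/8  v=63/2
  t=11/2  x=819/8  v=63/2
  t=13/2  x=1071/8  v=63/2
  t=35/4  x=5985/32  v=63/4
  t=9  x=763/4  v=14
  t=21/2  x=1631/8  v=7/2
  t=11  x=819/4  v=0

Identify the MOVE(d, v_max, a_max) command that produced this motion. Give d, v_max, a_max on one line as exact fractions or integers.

d=819/4 v_max=63/2 a_max=7

final state: t=11, x=819/4, v=0 → d = 819/4
a_max = (63/4−0)/(9/4−0) = 7
max v = 63/2 over t∈[9/2,13/2] → v_max = 63/2
check: 63/2·(9/2+2) = 819/4 ✓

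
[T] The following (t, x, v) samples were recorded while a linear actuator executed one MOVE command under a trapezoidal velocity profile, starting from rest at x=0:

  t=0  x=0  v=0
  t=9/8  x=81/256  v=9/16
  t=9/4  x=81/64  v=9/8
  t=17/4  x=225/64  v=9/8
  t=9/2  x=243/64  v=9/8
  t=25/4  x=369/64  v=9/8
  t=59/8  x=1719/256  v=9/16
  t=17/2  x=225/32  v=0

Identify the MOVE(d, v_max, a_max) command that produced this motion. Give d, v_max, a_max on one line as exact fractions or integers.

d=225/32 v_max=9/8 a_max=1/2

final state: t=17/2, x=225/32, v=0 → d = 225/32
a_max = (9/16−0)/(9/8−0) = 1/2
max v = 9/8 over t∈[9/4,25/4] → v_max = 9/8
check: 9/8·(9/4+4) = 225/32 ✓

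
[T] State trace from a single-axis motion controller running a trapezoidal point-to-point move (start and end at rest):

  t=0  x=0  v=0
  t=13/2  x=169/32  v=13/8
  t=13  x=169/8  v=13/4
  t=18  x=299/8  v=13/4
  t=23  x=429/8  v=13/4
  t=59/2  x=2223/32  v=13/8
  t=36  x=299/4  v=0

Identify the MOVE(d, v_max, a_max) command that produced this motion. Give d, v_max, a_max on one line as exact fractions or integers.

d=299/4 v_max=13/4 a_max=1/4

final state: t=36, x=299/4, v=0 → d = 299/4
a_max = (13/8−0)/(13/2−0) = 1/4
max v = 13/4 over t∈[13,23] → v_max = 13/4
check: 13/4·(13+10) = 299/4 ✓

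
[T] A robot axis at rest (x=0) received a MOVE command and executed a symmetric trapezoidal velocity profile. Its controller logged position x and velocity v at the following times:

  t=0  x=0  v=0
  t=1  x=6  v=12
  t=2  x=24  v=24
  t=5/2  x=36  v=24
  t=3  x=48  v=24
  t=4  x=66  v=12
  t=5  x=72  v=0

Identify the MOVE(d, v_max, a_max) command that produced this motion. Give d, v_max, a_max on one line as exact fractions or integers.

final state: t=5, x=72, v=0 → d = 72
a_max = (12−0)/(1−0) = 12
max v = 24 over t∈[2,3] → v_max = 24
check: 24·(2+1) = 72 ✓

d=72 v_max=24 a_max=12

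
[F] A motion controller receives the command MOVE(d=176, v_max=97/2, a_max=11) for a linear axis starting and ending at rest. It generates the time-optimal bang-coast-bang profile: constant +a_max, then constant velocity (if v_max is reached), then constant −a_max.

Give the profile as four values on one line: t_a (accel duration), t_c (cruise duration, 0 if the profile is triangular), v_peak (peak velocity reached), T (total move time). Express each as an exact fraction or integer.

vₘ²/aₘ = (97/2)²/11 = 9409/44
176 < 9409/44 → triangular
v_peak = √(176·11) = √1936 = 44
t_a = 44/11 = 4; t_c = 0
T = 2·4 = 8

t_a=4 t_c=0 v_peak=44 T=8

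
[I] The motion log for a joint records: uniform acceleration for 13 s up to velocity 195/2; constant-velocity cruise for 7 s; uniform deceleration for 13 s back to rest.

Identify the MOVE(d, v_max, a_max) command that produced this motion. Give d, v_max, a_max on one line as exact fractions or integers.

a_max = (195/2)/13 = 15/2
d_a = ½·195/2·13 = 2535/4; d_c = 195/2·7 = 1365/2
d = 2·2535/4 + 1365/2 = 1950
t_c = 7 > 0 so v_max = 195/2

d=1950 v_max=195/2 a_max=15/2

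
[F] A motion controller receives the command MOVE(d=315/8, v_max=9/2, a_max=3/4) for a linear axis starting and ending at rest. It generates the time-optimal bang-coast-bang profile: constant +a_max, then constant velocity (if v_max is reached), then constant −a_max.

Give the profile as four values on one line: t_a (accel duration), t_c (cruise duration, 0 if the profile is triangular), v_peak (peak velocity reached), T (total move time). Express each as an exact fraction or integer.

t_a=6 t_c=11/4 v_peak=9/2 T=59/4

vₘ²/aₘ = (9/2)²/(3/4) = 27
315/8 ≥ 27 → trapezoidal
t_a = (9/2)/(3/4) = 6; v_peak = 9/2
d_cruise = 315/8 − 27 = 99/8; t_c = (99/8)/(9/2) = 11/4
T = 2·6 + 11/4 = 59/4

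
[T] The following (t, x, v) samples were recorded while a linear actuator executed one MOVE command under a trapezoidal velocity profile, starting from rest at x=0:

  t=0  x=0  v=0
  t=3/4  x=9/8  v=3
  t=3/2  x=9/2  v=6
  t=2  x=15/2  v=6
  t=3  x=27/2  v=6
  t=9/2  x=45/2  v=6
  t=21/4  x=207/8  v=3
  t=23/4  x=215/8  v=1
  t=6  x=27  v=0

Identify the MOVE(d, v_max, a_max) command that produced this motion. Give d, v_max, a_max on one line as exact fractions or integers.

final state: t=6, x=27, v=0 → d = 27
a_max = (3−0)/(3/4−0) = 4
max v = 6 over t∈[3/2,9/2] → v_max = 6
check: 6·(3/2+3) = 27 ✓

d=27 v_max=6 a_max=4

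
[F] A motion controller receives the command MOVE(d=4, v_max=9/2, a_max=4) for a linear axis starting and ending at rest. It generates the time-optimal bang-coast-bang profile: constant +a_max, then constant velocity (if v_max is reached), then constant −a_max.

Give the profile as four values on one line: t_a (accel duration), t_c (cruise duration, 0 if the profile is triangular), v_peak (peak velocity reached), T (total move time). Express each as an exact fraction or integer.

(v_max)²/a_max = (9/2)²/4 = 81/16
4 < 81/16 so t_c = 0
v_peak = √(4·4) = √16 = 4
t_a = 4/4 = 1; t_c = 0
T = 2·1 = 2

t_a=1 t_c=0 v_peak=4 T=2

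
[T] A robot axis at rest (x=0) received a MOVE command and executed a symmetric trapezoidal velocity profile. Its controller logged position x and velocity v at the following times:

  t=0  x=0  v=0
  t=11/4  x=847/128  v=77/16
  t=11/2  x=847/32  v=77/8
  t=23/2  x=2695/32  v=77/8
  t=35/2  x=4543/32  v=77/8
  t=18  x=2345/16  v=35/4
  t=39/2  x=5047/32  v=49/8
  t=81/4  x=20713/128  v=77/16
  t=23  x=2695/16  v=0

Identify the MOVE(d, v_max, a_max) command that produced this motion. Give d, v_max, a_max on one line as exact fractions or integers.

final state: t=23, x=2695/16, v=0 → d = 2695/16
a_max = (77/16−0)/(11/4−0) = 7/4
max v = 77/8 over t∈[11/2,35/2] → v_max = 77/8
check: 77/8·(11/2+12) = 2695/16 ✓

d=2695/16 v_max=77/8 a_max=7/4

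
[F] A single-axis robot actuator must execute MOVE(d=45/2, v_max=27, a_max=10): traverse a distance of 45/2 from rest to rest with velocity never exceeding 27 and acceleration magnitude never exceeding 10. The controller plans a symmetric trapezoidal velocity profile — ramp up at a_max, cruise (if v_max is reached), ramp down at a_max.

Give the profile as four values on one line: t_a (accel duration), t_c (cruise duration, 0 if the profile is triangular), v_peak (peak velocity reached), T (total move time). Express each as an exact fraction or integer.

(v_max)²/a_max = 27²/10 = 729/10
45/2 < 729/10 ⇒ no cruise
v_peak = √(45/2·10) = √225 = 15
t_a = 15/10 = 3/2; t_c = 0
T = 2·3/2 = 3

t_a=3/2 t_c=0 v_peak=15 T=3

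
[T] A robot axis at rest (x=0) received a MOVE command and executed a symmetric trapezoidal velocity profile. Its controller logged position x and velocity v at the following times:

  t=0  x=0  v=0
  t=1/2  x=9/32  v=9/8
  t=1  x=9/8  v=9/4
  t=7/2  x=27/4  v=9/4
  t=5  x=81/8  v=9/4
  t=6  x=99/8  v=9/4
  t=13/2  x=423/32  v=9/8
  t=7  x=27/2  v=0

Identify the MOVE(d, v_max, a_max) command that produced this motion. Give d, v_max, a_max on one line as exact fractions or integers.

d=27/2 v_max=9/4 a_max=9/4

final state: t=7, x=27/2, v=0 → d = 27/2
a_max = (9/8−0)/(1/2−0) = 9/4
max v = 9/4 over t∈[1,6] → v_max = 9/4
check: 9/4·(1+5) = 27/2 ✓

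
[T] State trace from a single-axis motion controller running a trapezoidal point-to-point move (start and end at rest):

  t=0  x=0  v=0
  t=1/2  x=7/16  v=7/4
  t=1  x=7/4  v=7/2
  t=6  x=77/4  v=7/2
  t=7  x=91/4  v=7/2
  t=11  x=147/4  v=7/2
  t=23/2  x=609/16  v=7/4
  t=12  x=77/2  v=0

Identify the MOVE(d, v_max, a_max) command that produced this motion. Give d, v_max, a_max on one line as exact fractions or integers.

final state: t=12, x=77/2, v=0 → d = 77/2
a_max = (7/4−0)/(1/2−0) = 7/2
max v = 7/2 over t∈[1,11] → v_max = 7/2
check: 7/2·(1+10) = 77/2 ✓

d=77/2 v_max=7/2 a_max=7/2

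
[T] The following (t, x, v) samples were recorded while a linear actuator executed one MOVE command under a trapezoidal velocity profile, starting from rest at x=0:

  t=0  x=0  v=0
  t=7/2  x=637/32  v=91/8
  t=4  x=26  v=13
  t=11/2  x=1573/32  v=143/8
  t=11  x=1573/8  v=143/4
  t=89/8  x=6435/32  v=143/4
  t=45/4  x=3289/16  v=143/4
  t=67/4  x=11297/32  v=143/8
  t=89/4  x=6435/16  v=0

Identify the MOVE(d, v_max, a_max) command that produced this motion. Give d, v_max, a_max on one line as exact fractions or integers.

final state: t=89/4, x=6435/16, v=0 → d = 6435/16
a_max = (91/8−0)/(7/2−0) = 13/4
max v = 143/4 over t∈[11,45/4] → v_max = 143/4
check: 143/4·(11+1/4) = 6435/16 ✓

d=6435/16 v_max=143/4 a_max=13/4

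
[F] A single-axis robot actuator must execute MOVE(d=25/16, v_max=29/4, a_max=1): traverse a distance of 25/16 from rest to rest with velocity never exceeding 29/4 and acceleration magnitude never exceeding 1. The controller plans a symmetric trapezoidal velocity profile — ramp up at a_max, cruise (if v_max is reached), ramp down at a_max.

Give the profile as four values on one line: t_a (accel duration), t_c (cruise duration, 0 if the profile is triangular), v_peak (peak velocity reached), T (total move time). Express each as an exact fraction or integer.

t_a=5/4 t_c=0 v_peak=5/4 T=5/2

v_max²/a_max = (29/4)²/1 = 841/16
25/16 < 841/16 ⇒ no cruise
v_peak = √(25/16·1) = √(25/16) = 5/4
t_a = (5/4)/1 = 5/4; t_c = 0
T = 2·5/4 = 5/2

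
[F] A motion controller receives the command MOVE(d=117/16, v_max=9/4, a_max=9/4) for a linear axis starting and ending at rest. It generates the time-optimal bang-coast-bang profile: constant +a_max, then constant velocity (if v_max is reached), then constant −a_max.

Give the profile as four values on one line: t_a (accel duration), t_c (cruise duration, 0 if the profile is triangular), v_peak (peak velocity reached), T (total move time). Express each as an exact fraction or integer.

vₘ²/aₘ = (9/4)²/(9/4) = 9/4
117/16 ≥ 9/4 ⇒ cruise phase
t_a = (9/4)/(9/4) = 1; v_peak = 9/4
d_cruise = 117/16 − 9/4 = 81/16; t_c = (81/16)/(9/4) = 9/4
T = 2·1 + 9/4 = 17/4

t_a=1 t_c=9/4 v_peak=9/4 T=17/4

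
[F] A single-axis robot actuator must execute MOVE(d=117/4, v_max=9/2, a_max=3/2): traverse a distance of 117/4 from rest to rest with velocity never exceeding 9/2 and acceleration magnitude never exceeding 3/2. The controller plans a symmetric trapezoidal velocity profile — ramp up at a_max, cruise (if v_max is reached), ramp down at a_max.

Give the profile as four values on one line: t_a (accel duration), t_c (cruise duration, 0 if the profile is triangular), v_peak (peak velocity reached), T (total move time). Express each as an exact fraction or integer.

t_a=3 t_c=7/2 v_peak=9/2 T=19/2

(v_max)²/a_max = (9/2)²/(3/2) = 27/2
117/4 ≥ 27/2 ⇒ cruise phase
t_a = (9/2)/(3/2) = 3; v_peak = 9/2
d_cruise = 117/4 − 27/2 = 63/4; t_c = (63/4)/(9/2) = 7/2
T = 2·3 + 7/2 = 19/2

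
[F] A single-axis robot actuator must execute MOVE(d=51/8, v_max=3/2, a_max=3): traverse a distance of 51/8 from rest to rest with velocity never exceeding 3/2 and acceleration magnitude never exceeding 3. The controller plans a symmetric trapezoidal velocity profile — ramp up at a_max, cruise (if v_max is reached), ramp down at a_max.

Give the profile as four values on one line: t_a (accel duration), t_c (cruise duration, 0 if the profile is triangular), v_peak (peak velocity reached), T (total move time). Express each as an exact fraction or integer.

v_max²/a_max = (3/2)²/3 = 3/4
51/8 ≥ 3/4 so v_max reached
t_a = (3/2)/3 = 1/2; v_peak = 3/2
d_cruise = 51/8 − 3/4 = 45/8; t_c = (45/8)/(3/2) = 15/4
T = 2·1/2 + 15/4 = 19/4

t_a=1/2 t_c=15/4 v_peak=3/2 T=19/4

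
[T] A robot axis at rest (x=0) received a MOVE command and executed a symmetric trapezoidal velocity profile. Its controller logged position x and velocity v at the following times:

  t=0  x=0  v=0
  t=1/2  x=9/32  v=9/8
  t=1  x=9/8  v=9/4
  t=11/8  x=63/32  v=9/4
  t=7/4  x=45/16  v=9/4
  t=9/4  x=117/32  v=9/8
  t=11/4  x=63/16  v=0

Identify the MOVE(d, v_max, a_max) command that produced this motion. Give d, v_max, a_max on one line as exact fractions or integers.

d=63/16 v_max=9/4 a_max=9/4

final state: t=11/4, x=63/16, v=0 → d = 63/16
a_max = (9/8−0)/(1/2−0) = 9/4
max v = 9/4 over t∈[1,7/4] → v_max = 9/4
check: 9/4·(1+3/4) = 63/16 ✓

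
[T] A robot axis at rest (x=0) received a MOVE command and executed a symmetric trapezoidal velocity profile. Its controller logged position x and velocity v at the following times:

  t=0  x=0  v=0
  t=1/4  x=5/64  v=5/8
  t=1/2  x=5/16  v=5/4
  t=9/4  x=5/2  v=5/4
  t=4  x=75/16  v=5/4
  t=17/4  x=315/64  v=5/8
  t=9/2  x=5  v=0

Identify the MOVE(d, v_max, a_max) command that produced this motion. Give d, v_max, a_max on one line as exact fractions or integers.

d=5 v_max=5/4 a_max=5/2

final state: t=9/2, x=5, v=0 → d = 5
a_max = (5/8−0)/(1/4−0) = 5/2
max v = 5/4 over t∈[1/2,4] → v_max = 5/4
check: 5/4·(1/2+7/2) = 5 ✓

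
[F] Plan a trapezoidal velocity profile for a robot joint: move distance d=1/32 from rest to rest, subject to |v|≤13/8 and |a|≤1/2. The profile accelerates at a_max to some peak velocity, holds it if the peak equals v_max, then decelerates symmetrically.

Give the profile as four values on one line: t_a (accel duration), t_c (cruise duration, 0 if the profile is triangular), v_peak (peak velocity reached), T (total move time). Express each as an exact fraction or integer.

vₘ²/aₘ = (13/8)²/(1/2) = 169/32
1/32 < 169/32 so t_c = 0
v_peak = √(1/32·1/2) = √(1/64) = 1/8
t_a = (1/8)/(1/2) = 1/4; t_c = 0
T = 2·1/4 = 1/2

t_a=1/4 t_c=0 v_peak=1/8 T=1/2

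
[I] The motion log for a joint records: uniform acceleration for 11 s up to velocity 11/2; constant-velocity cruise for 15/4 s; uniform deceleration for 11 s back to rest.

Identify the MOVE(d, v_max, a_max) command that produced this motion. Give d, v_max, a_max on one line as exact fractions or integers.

a_max = (11/2)/11 = 1/2
d_a = ½·11/2·11 = 121/4; d_c = 11/2·15/4 = 165/8
d = 2·121/4 + 165/8 = 649/8
t_c = 15/4 > 0 ⇒ limit active, v_max = 11/2

d=649/8 v_max=11/2 a_max=1/2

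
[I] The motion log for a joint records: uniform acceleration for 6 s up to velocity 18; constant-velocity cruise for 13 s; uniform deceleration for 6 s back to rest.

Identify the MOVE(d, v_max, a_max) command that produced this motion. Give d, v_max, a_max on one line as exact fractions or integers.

a_max = 18/6 = 3
d_a = ½·18·6 = 54; d_c = 18·13 = 234
d = 2·54 + 234 = 342
t_c = 13 > 0 → v_max = v_peak = 18

d=342 v_max=18 a_max=3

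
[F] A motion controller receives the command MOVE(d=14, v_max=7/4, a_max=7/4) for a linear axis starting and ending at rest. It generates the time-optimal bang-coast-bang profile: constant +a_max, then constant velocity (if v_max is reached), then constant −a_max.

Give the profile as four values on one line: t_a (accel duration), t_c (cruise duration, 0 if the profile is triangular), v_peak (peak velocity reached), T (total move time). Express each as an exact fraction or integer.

t_a=1 t_c=7 v_peak=7/4 T=9

(v_max)²/a_max = (7/4)²/(7/4) = 7/4
14 ≥ 7/4 → trapezoidal
t_a = (7/4)/(7/4) = 1; v_peak = 7/4
d_cruise = 14 − 7/4 = 49/4; t_c = (49/4)/(7/4) = 7
T = 2·1 + 7 = 9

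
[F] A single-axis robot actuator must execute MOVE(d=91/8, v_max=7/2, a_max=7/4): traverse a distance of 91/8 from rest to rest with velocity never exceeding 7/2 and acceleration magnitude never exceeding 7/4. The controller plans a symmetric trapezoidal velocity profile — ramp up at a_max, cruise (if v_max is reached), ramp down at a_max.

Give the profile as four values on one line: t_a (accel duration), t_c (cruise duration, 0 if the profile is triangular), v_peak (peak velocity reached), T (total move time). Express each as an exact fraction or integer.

t_a=2 t_c=5/4 v_peak=7/2 T=21/4

(v_max)²/a_max = (7/2)²/(7/4) = 7
91/8 ≥ 7 so v_max reached
t_a = (7/2)/(7/4) = 2; v_peak = 7/2
d_cruise = 91/8 − 7 = 35/8; t_c = (35/8)/(7/2) = 5/4
T = 2·2 + 5/4 = 21/4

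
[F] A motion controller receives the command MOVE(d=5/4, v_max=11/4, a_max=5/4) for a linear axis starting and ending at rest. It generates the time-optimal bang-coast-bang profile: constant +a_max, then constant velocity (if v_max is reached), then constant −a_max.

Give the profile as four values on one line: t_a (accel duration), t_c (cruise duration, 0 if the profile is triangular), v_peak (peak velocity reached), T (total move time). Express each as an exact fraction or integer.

v_max²/a_max = (11/4)²/(5/4) = 121/20
5/4 < 121/20 → triangular
v_peak = √(5/4·5/4) = √(25/16) = 5/4
t_a = (5/4)/(5/4) = 1; t_c = 0
T = 2·1 = 2

t_a=1 t_c=0 v_peak=5/4 T=2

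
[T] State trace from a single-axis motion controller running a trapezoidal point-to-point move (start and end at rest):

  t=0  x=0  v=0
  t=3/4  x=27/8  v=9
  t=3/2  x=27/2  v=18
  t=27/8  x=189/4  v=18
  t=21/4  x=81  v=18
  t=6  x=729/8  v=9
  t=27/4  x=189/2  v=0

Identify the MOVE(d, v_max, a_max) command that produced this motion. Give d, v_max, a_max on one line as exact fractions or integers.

d=189/2 v_max=18 a_max=12

final state: t=27/4, x=189/2, v=0 → d = 189/2
a_max = (9−0)/(3/4−0) = 12
max v = 18 over t∈[3/2,21/4] → v_max = 18
check: 18·(3/2+15/4) = 189/2 ✓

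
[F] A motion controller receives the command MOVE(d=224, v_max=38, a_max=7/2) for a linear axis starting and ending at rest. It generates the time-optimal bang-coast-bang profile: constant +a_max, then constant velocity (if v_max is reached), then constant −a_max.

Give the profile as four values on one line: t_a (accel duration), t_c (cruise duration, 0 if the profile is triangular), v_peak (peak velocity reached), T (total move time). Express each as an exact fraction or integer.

(v_max)²/a_max = 38²/(7/2) = 2888/7
224 < 2888/7 → triangular
v_peak = √(224·7/2) = √784 = 28
t_a = 28/(7/2) = 8; t_c = 0
T = 2·8 = 16

t_a=8 t_c=0 v_peak=28 T=16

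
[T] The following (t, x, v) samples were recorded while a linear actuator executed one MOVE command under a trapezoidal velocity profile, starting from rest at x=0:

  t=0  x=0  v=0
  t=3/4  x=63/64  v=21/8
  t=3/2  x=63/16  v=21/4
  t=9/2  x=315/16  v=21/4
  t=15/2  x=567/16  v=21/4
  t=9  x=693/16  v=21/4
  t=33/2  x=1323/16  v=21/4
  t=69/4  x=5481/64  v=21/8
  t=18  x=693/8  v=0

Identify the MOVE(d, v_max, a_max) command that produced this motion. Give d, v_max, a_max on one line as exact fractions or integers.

final state: t=18, x=693/8, v=0 → d = 693/8
a_max = (21/8−0)/(3/4−0) = 7/2
max v = 21/4 over t∈[3/2,33/2] → v_max = 21/4
check: 21/4·(3/2+15) = 693/8 ✓

d=693/8 v_max=21/4 a_max=7/2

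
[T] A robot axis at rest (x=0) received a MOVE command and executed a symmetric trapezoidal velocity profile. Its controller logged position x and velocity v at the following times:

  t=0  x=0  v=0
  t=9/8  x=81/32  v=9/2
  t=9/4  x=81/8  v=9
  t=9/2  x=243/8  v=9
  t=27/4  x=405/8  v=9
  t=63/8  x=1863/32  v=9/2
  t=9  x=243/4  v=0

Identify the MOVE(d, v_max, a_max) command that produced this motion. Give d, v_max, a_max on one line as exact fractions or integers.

d=243/4 v_max=9 a_max=4

final state: t=9, x=243/4, v=0 → d = 243/4
a_max = (9/2−0)/(9/8−0) = 4
max v = 9 over t∈[9/4,27/4] → v_max = 9
check: 9·(9/4+9/2) = 243/4 ✓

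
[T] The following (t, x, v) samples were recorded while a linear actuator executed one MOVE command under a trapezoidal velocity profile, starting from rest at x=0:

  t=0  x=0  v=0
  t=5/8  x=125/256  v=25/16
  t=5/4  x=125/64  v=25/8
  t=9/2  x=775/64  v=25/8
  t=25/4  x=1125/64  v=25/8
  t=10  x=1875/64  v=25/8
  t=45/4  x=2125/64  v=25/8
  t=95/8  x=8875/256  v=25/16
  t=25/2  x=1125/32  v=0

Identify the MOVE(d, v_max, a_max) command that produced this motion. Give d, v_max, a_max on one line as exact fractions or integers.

final state: t=25/2, x=1125/32, v=0 → d = 1125/32
a_max = (25/16−0)/(5/8−0) = 5/2
max v = 25/8 over t∈[5/4,45/4] → v_max = 25/8
check: 25/8·(5/4+10) = 1125/32 ✓

d=1125/32 v_max=25/8 a_max=5/2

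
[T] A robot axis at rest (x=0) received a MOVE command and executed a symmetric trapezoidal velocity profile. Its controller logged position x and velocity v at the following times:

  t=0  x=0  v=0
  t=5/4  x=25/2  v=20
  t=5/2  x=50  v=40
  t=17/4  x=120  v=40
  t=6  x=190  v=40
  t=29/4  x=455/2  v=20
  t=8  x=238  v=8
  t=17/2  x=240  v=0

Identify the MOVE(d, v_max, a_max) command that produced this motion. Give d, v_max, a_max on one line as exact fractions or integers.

d=240 v_max=40 a_max=16

final state: t=17/2, x=240, v=0 → d = 240
a_max = (20−0)/(5/4−0) = 16
max v = 40 over t∈[5/2,6] → v_max = 40
check: 40·(5/2+7/2) = 240 ✓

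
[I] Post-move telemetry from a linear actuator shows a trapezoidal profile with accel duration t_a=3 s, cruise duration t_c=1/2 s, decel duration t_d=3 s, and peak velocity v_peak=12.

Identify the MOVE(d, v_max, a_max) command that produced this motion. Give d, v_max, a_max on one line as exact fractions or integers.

a_max = 12/3 = 4
d_a = ½·12·3 = 18; d_c = 12·1/2 = 6
d = 2·18 + 6 = 42
t_c = 1/2 > 0 ⇒ limit active, v_max = 12

d=42 v_max=12 a_max=4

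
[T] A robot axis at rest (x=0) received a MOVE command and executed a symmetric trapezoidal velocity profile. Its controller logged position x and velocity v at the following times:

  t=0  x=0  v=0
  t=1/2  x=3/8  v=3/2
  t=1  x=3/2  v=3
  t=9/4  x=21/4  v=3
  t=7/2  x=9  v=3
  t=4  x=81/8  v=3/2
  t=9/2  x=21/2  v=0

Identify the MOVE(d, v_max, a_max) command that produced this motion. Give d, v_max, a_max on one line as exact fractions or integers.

d=21/2 v_max=3 a_max=3

final state: t=9/2, x=21/2, v=0 → d = 21/2
a_max = (3/2−0)/(1/2−0) = 3
max v = 3 over t∈[1,7/2] → v_max = 3
check: 3·(1+5/2) = 21/2 ✓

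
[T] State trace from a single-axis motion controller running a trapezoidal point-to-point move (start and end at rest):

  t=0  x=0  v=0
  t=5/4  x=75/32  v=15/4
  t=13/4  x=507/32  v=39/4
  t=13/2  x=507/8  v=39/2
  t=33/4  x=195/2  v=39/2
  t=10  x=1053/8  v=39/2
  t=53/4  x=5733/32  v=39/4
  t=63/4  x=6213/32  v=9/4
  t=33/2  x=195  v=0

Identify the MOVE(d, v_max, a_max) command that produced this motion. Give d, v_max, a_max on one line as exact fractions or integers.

d=195 v_max=39/2 a_max=3

final state: t=33/2, x=195, v=0 → d = 195
a_max = (15/4−0)/(5/4−0) = 3
max v = 39/2 over t∈[13/2,10] → v_max = 39/2
check: 39/2·(13/2+7/2) = 195 ✓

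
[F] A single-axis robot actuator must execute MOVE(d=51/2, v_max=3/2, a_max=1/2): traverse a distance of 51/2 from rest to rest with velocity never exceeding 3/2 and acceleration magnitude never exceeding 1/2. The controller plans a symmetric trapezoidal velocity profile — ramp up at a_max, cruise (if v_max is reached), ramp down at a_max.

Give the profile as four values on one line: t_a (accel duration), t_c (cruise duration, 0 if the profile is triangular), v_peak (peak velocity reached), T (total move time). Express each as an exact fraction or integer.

t_a=3 t_c=14 v_peak=3/2 T=20

v_max²/a_max = (3/2)²/(1/2) = 9/2
51/2 ≥ 9/2 ⇒ cruise phase
t_a = (3/2)/(1/2) = 3; v_peak = 3/2
d_cruise = 51/2 − 9/2 = 21; t_c = 21/(3/2) = 14
T = 2·3 + 14 = 20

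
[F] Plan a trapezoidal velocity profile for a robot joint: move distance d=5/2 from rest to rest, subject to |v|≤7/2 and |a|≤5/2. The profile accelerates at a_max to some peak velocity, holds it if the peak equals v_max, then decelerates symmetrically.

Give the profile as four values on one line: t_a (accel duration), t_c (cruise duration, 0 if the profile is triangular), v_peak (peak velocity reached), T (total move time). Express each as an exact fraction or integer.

(v_max)²/a_max = (7/2)²/(5/2) = 49/10
5/2 < 49/10 so t_c = 0
v_peak = √(5/2·5/2) = √(25/4) = 5/2
t_a = (5/2)/(5/2) = 1; t_c = 0
T = 2·1 = 2

t_a=1 t_c=0 v_peak=5/2 T=2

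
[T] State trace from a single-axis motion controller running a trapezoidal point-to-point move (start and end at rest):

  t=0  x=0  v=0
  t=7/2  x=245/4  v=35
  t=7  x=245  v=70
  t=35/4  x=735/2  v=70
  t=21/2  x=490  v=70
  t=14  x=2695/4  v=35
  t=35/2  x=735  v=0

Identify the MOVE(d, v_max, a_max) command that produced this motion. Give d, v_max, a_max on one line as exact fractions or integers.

d=735 v_max=70 a_max=10

final state: t=35/2, x=735, v=0 → d = 735
a_max = (35−0)/(7/2−0) = 10
max v = 70 over t∈[7,21/2] → v_max = 70
check: 70·(7+7/2) = 735 ✓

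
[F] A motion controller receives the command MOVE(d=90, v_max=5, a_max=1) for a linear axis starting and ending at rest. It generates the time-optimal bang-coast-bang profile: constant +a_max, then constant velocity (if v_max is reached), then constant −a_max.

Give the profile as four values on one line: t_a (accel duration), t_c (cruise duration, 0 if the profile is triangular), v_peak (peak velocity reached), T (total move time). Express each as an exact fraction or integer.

vₘ²/aₘ = 5²/1 = 25
90 ≥ 25 ⇒ cruise phase
t_a = 5/1 = 5; v_peak = 5
d_cruise = 90 − 25 = 65; t_c = 65/5 = 13
T = 2·5 + 13 = 23

t_a=5 t_c=13 v_peak=5 T=23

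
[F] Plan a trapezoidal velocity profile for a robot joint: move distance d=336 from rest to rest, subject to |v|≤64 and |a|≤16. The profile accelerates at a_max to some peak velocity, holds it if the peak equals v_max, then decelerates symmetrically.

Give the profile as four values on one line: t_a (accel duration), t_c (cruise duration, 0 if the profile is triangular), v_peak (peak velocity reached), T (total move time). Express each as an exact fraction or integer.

(v_max)²/a_max = 64²/16 = 256
336 ≥ 256 ⇒ cruise phase
t_a = 64/16 = 4; v_peak = 64
d_cruise = 336 − 256 = 80; t_c = 80/64 = 5/4
T = 2·4 + 5/4 = 37/4

t_a=4 t_c=5/4 v_peak=64 T=37/4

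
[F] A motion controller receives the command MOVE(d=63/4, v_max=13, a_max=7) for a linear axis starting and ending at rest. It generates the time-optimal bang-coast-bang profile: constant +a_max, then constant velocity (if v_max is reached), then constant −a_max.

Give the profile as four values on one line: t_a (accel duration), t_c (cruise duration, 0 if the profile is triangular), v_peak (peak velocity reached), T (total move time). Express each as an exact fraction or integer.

(v_max)²/a_max = 13²/7 = 169/7
63/4 < 169/7 so t_c = 0
v_peak = √(63/4·7) = √(441/4) = 21/2
t_a = (21/2)/7 = 3/2; t_c = 0
T = 2·3/2 = 3

t_a=3/2 t_c=0 v_peak=21/2 T=3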